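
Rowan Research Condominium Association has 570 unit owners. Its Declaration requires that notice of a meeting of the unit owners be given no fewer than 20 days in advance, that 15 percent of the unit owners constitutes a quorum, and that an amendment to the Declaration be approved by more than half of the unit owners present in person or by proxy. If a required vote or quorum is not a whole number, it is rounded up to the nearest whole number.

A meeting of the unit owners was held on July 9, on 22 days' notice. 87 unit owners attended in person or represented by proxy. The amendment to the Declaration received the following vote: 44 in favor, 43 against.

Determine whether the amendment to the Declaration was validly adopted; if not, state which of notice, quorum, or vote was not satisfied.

Notice: 22 days given; 20 required. Satisfied.
Quorum: 15% of 570 = 85.50, rounded up to 86; 87 present. Satisfied.
Vote: requires a majority of those present (87); a majority of 87 is 44, so 44 needed; 44 in favor. Satisfied.

Valid — all requirements satisfied.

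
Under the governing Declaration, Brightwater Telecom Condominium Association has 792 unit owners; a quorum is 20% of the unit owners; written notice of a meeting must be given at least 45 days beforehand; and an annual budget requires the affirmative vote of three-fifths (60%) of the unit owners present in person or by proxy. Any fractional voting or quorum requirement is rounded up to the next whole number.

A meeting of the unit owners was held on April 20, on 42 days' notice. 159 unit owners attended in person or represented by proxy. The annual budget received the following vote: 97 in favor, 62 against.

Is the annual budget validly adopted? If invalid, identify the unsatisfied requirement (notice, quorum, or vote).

Notice: 42 days given; 45 required. Not satisfied.
Quorum: 20% of 792 = 158.40, rounded up to 159; 159 present. Satisfied.
Vote: requires three-fifths of those present (159); 3/5 of 159 = 95.40, rounded up to 96, so 96 needed; 97 in favor. Satisfied.

Invalid — notice requirement not satisfied.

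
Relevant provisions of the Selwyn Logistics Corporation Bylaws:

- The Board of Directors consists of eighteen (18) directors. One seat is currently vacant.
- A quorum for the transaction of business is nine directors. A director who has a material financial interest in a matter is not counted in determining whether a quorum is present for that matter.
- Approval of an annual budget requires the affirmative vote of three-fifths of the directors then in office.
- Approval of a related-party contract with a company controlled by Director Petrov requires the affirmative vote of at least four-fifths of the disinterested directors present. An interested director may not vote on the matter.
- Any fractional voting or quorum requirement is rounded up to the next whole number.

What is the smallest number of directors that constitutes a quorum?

9

The quorum is fixed at 9.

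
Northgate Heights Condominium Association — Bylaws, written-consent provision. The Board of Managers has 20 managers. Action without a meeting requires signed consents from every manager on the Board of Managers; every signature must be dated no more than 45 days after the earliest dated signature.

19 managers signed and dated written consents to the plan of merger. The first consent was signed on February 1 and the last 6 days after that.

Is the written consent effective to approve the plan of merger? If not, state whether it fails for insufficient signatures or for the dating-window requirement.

Not effective — insufficient signatures.

Signatures required: every one of 20 — unanimous means all 20, so 20 needed; 19 signed. Insufficient.
Dating window: the latest signature is 6 days after the earliest; the limit is 45 days. Within the window.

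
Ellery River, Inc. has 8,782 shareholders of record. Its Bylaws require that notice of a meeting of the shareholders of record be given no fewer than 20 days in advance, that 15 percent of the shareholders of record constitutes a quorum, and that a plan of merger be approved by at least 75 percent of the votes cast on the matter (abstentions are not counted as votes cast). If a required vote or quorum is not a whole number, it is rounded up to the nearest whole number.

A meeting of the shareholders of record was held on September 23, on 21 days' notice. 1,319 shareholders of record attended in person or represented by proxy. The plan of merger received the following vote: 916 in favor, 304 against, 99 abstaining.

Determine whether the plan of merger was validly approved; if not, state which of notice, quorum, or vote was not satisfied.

Notice: 21 days given; 20 required. Satisfied.
Quorum: 15% of 8,782 = 1,317.30, rounded up to 1,318; 1,319 present. Satisfied.
Vote: requires three-fourths of the votes cast (1,319 − 99 abstaining = 1,220); 3/4 of 1220 = 915, so 915 needed; 916 in favor. Satisfied.

Valid — all requirements satisfied.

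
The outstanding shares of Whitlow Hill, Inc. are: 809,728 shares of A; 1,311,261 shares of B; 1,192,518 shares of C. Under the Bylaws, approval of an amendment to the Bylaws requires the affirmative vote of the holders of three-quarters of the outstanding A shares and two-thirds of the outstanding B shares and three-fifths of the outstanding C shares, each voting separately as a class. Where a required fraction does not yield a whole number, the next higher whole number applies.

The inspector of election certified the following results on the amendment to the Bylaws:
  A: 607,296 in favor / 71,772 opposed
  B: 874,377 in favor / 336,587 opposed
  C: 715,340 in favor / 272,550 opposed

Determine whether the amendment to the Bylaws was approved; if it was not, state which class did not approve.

A: 3/4 of 809728 = 607296; 607,296 required, 607,296 in favor — approved.
B: 2/3 of 1311261 = 874174; 874,174 required, 874,377 in favor — approved.
C: 3/5 of 1192518 = 715510.80, rounded up to 715511; 715,511 required, 715,340 in favor — not approved.

Not approved — the C shares did not give the required vote.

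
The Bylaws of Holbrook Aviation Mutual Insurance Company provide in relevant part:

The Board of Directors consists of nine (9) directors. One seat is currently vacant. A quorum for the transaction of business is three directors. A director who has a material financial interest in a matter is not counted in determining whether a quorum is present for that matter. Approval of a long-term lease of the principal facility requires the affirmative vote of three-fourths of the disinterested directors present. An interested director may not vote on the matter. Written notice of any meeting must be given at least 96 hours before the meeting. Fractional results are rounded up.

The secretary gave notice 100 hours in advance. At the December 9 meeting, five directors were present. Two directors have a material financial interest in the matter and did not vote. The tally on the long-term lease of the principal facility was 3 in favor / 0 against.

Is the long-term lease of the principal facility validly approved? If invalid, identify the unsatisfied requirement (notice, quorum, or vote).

Valid — all requirements satisfied.

Notice: 100 hours given; 96 required (100 ≥ 96). Satisfied.
Quorum: 5 present, but the 2 interested directors do not count, leaving 3. Quorum is 3. Satisfied.
Vote: the long-term lease of the principal facility requires three-fourths of the disinterested directors present (5 − 2 = 3). 3/4 of 3 = 2.25, rounded up to 3, so 3 affirmative votes are needed; 3 voted in favor. Satisfied.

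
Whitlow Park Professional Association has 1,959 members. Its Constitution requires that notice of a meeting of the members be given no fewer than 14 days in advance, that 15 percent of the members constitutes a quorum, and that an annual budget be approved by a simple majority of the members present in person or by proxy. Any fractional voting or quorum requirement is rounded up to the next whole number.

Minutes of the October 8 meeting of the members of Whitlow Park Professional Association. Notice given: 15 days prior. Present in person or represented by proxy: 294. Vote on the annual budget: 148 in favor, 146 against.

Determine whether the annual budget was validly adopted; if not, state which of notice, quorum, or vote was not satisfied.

Valid — all requirements satisfied.

Notice: 15 days given; 14 required. Satisfied.
Quorum: 15% of 1,959 = 293.85, rounded up to 294; 294 present. Satisfied.
Vote: requires a majority of those present (294); a majority of 294 is 148, so 148 needed; 148 in favor. Satisfied.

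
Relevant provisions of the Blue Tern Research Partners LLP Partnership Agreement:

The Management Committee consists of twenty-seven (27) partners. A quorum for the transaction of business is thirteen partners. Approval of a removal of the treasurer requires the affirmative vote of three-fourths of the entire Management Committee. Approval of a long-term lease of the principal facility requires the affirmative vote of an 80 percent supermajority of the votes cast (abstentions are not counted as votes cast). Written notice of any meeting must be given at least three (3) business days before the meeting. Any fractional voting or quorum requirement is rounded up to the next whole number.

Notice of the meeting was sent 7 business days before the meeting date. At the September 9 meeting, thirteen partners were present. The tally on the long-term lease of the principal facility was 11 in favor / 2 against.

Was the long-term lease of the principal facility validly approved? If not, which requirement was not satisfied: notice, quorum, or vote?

Valid — all requirements satisfied.

Notice: 7 business days given; 3 required (7 ≥ 3). Satisfied.
Quorum: 13 present; quorum is 13. Satisfied.
Vote: the long-term lease of the principal facility requires four-fifths of the votes cast (13). 4/5 of 13 = 10.40, rounded up to 11, so 11 affirmative votes are needed; 11 voted in favor. Satisfied.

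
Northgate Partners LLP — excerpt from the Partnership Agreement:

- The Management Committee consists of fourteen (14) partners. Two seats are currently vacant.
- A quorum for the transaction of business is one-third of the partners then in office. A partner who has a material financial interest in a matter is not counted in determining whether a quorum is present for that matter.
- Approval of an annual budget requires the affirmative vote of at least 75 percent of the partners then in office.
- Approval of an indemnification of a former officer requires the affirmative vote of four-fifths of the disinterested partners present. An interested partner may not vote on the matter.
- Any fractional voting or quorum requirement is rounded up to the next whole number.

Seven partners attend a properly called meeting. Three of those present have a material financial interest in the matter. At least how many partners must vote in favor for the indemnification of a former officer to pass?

4

The indemnification of a former officer requires four-fifths of the disinterested partners present (7 − 3 = 4).
4/5 of 4 = 3.20, rounded up to 4.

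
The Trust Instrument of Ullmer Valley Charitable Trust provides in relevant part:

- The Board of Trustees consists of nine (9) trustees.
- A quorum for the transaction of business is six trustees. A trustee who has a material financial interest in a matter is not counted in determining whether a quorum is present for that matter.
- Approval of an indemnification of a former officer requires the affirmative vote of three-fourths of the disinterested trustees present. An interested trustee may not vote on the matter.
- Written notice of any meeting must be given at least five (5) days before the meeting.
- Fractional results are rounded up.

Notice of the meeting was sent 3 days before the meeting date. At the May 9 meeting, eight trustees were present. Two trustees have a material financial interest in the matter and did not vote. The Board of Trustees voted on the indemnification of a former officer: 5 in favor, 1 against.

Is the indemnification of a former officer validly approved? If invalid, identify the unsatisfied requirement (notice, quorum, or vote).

Invalid — notice requirement not satisfied.

Notice: 3 days given; 5 required (3 < 5). Not satisfied.
Quorum: 8 present, but the 2 interested trustees do not count, leaving 6. Quorum is 6. Satisfied.
Vote: the indemnification of a former officer requires three-fourths of the disinterested trustees present (8 − 2 = 6). 3/4 of 6 = 4.50, rounded up to 5, so 5 affirmative votes are needed; 5 voted in favor. Satisfied.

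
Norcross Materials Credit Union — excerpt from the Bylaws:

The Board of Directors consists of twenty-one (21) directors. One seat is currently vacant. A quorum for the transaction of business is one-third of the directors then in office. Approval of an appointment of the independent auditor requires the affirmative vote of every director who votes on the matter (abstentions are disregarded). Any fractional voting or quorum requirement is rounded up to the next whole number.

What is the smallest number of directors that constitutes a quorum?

1/3 of 20 = 6.67, rounded up to 7.

7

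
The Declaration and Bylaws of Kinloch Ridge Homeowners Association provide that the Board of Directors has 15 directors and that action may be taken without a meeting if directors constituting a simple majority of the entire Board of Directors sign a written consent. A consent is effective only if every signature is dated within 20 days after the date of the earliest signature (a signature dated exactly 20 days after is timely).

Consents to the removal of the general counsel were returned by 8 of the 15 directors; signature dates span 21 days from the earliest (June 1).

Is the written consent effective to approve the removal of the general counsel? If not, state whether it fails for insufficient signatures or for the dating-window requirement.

Not effective — dating-window requirement not satisfied.

Signatures required: a simple majority of 15 — a majority of 15 is 8, so 8 needed; 8 signed. Sufficient.
Dating window: the latest signature is 21 days after the earliest; the limit is 20 days. Outside the window.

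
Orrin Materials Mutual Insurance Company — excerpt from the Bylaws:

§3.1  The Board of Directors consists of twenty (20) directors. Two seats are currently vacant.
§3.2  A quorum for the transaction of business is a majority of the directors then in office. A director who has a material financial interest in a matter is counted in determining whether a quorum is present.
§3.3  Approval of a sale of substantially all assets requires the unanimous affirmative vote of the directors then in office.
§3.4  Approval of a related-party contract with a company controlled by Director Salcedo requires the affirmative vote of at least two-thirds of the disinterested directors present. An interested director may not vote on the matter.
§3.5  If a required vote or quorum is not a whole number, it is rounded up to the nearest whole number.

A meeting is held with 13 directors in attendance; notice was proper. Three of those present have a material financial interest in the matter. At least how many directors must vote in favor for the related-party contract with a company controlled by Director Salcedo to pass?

7

The related-party contract with a company controlled by Director Salcedo requires two-thirds of the disinterested directors present (13 − 3 = 10).
2/3 of 10 = 6.67, rounded up to 7.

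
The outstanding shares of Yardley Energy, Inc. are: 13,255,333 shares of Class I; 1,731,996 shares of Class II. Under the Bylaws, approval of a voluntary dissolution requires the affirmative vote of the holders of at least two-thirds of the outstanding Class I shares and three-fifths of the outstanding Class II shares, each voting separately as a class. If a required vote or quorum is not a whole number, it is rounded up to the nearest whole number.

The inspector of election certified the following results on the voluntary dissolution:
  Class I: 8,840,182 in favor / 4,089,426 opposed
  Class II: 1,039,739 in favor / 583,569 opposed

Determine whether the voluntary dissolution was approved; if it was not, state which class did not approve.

Approved — every class gave the required vote.

Class I: 2/3 of 13255333 = 8836888.67, rounded up to 8836889; 8,836,889 required, 8,840,182 in favor — approved.
Class II: 3/5 of 1731996 = 1039197.60, rounded up to 1039198; 1,039,198 required, 1,039,739 in favor — approved.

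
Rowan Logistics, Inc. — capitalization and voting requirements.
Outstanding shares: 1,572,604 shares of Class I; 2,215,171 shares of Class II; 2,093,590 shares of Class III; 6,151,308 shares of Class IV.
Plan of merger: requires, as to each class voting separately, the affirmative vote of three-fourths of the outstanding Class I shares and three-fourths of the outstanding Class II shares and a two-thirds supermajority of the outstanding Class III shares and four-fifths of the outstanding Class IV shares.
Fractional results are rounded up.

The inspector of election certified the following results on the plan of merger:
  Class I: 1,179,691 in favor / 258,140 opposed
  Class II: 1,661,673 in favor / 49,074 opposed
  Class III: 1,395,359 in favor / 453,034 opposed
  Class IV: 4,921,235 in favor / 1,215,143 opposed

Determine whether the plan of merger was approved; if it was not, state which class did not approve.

Class I: 3/4 of 1572604 = 1179453; 1,179,453 required, 1,179,691 in favor — approved.
Class II: 3/4 of 2215171 = 1661378.25, rounded up to 1661379; 1,661,379 required, 1,661,673 in favor — approved.
Class III: 2/3 of 2093590 = 1395726.67, rounded up to 1395727; 1,395,727 required, 1,395,359 in favor — not approved.
Class IV: 4/5 of 6151308 = 4921046.40, rounded up to 4921047; 4,921,047 required, 4,921,235 in favor — approved.

Not approved — the Class III shares did not give the required vote.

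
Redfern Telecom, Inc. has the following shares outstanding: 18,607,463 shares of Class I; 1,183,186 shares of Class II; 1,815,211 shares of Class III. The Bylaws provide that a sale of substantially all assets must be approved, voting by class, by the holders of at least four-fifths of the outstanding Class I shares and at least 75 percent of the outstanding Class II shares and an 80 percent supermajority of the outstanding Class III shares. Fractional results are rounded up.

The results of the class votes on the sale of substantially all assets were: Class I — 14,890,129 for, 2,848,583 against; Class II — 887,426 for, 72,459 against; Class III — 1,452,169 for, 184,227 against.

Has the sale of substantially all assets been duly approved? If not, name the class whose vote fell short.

Approved — every class gave the required vote.

Class I: 4/5 of 18607463 = 14885970.40, rounded up to 14885971; 14,885,971 required, 14,890,129 in favor — approved.
Class II: 3/4 of 1183186 = 887389.50, rounded up to 887390; 887,390 required, 887,426 in favor — approved.
Class III: 4/5 of 1815211 = 1452168.80, rounded up to 1452169; 1,452,169 required, 1,452,169 in favor — approved.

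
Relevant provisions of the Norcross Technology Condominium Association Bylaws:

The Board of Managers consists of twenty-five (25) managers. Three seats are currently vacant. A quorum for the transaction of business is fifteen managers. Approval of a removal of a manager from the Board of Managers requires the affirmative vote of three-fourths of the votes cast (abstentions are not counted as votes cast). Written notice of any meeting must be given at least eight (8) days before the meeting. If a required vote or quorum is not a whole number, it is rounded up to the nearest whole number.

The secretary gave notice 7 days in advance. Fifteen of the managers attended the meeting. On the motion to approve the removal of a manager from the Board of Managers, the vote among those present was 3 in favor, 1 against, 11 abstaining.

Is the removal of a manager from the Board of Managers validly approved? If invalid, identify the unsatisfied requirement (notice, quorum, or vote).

Notice: 7 days given; 8 required (7 < 8). Not satisfied.
Quorum: 15 present; quorum is 15. Satisfied.
Vote: the removal of a manager from the Board of Managers requires three-fourths of the votes cast (15 present − 11 abstaining = 4). 3/4 of 4 = 3, so 3 affirmative votes are needed; 3 voted in favor. Satisfied.

Invalid — notice requirement not satisfied.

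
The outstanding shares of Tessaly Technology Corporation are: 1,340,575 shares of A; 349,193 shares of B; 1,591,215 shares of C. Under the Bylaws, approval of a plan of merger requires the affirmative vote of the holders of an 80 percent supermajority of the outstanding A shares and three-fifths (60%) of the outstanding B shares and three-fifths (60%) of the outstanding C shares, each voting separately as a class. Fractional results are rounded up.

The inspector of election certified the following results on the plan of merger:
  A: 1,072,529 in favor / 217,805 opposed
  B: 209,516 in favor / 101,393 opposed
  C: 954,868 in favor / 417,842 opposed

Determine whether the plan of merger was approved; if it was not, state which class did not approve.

Approved — every class gave the required vote.

A: 4/5 of 1340575 = 1072460; 1,072,460 required, 1,072,529 in favor — approved.
B: 3/5 of 349193 = 209515.80, rounded up to 209516; 209,516 required, 209,516 in favor — approved.
C: 3/5 of 1591215 = 954729; 954,729 required, 954,868 in favor — approved.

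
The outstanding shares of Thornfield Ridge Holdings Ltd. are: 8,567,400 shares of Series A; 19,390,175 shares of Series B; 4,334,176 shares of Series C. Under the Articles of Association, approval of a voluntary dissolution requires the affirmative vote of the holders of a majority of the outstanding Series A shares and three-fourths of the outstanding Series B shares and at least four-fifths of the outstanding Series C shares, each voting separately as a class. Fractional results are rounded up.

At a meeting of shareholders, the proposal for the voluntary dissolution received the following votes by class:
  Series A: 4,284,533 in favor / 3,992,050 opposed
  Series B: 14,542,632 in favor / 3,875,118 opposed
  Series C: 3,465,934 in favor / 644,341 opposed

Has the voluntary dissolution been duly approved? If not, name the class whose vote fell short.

Series A: a majority of 8567400 is 4283701; 4,283,701 required, 4,284,533 in favor — approved.
Series B: 3/4 of 19390175 = 14542631.25, rounded up to 14542632; 14,542,632 required, 14,542,632 in favor — approved.
Series C: 4/5 of 4334176 = 3467340.80, rounded up to 3467341; 3,467,341 required, 3,465,934 in favor — not approved.

Not approved — the Series C shares did not give the required vote.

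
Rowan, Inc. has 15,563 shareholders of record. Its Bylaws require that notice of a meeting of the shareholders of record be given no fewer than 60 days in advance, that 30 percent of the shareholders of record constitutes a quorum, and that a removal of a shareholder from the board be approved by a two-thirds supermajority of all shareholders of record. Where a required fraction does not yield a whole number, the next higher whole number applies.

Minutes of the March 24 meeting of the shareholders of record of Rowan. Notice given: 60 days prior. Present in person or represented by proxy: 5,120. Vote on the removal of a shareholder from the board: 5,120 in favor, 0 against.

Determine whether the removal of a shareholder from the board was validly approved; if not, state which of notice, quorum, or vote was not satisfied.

Invalid — vote requirement not satisfied.

Notice: 60 days given; 60 required. Satisfied.
Quorum: 30% of 15,563 = 4,668.90, rounded up to 4,669; 5,120 present. Satisfied.
Vote: requires two-thirds of all shareholders of record (15,563); 2/3 of 15563 = 10375.33, rounded up to 10376, so 10,376 needed; 5,120 in favor. Not satisfied.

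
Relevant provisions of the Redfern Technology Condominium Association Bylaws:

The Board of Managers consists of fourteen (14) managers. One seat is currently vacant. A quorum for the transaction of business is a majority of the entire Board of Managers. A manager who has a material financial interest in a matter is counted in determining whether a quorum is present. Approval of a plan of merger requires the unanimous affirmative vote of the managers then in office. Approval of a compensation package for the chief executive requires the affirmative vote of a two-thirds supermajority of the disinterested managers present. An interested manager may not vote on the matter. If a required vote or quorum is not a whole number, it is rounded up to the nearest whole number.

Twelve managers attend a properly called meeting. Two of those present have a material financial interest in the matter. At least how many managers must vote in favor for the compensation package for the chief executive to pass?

7

The compensation package for the chief executive requires two-thirds of the disinterested managers present (12 − 2 = 10).
2/3 of 10 = 6.67, rounded up to 7.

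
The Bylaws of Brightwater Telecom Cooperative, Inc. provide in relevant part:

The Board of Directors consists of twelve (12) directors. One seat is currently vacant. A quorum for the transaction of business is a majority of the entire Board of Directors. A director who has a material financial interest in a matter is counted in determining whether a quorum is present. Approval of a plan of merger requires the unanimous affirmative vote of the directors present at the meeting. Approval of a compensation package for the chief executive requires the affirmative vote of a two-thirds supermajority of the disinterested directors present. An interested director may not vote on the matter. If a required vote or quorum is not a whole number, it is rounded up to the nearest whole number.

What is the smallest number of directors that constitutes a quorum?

7

A majority of 12 is 7.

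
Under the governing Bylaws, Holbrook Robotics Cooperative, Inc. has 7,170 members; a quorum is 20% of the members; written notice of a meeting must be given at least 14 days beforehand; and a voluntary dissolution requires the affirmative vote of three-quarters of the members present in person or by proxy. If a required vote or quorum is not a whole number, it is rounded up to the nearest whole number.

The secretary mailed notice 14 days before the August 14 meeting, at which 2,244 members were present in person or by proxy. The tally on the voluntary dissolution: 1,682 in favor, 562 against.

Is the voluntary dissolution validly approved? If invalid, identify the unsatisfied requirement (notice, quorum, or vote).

Notice: 14 days given; 14 required. Satisfied.
Quorum: 20% of 7,170 = 1,434; 2,244 present. Satisfied.
Vote: requires three-fourths of those present (2,244); 3/4 of 2244 = 1683, so 1,683 needed; 1,682 in favor. Not satisfied.

Invalid — vote requirement not satisfied.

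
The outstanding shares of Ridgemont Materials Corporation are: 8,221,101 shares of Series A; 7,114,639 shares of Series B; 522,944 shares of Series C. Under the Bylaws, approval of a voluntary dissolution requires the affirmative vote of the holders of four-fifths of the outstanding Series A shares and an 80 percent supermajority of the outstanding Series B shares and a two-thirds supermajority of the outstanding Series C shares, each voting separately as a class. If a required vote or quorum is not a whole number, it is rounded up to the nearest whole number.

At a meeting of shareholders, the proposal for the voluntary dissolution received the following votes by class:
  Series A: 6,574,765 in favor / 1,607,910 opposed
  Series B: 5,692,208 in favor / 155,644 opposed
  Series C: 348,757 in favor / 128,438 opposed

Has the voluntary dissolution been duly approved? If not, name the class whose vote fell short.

Not approved — the Series A shares did not give the required vote.

Series A: 4/5 of 8221101 = 6576880.80, rounded up to 6576881; 6,576,881 required, 6,574,765 in favor — not approved.
Series B: 4/5 of 7114639 = 5691711.20, rounded up to 5691712; 5,691,712 required, 5,692,208 in favor — approved.
Series C: 2/3 of 522944 = 348629.33, rounded up to 348630; 348,630 required, 348,757 in favor — approved.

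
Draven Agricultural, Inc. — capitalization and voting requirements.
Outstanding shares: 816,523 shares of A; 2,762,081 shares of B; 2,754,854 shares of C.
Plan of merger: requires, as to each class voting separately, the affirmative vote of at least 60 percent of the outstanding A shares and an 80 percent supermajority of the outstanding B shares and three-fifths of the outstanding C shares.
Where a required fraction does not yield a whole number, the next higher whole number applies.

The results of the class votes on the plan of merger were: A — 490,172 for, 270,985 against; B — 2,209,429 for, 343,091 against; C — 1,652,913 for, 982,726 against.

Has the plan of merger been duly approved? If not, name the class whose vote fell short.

Not approved — the B shares did not give the required vote.

A: 3/5 of 816523 = 489913.80, rounded up to 489914; 489,914 required, 490,172 in favor — approved.
B: 4/5 of 2762081 = 2209664.80, rounded up to 2209665; 2,209,665 required, 2,209,429 in favor — not approved.
C: 3/5 of 2754854 = 1652912.40, rounded up to 1652913; 1,652,913 required, 1,652,913 in favor — approved.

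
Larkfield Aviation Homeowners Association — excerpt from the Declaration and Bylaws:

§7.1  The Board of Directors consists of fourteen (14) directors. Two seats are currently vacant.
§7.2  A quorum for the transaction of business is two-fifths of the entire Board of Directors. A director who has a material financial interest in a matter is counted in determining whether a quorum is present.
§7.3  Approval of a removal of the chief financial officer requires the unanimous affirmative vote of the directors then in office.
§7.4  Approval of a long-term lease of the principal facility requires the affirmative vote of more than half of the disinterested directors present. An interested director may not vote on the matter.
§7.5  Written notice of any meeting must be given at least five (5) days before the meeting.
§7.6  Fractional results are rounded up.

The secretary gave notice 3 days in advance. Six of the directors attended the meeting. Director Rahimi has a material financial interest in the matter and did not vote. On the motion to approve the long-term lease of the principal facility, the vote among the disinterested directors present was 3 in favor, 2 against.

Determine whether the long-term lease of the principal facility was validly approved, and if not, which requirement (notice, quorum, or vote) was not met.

Notice: 3 days given; 5 required (3 < 5). Not satisfied.
Quorum: 6 present (interested directors count toward quorum); quorum is 6. Satisfied.
Vote: the long-term lease of the principal facility requires a majority of the disinterested directors present (6 − 1 = 5). A majority of 5 is 3, so 3 affirmative votes are needed; 3 voted in favor. Satisfied.

Invalid — notice requirement not satisfied.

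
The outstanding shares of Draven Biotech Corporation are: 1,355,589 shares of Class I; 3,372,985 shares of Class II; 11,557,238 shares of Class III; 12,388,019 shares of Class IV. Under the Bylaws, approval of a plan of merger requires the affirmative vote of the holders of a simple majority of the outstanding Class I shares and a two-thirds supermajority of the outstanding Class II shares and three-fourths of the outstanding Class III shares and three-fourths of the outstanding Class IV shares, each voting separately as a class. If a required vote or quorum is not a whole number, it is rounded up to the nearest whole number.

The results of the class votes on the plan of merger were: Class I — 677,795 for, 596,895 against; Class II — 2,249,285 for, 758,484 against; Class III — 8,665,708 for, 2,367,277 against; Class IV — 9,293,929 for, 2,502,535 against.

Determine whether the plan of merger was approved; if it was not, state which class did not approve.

Class I: a majority of 1355589 is 677795; 677,795 required, 677,795 in favor — approved.
Class II: 2/3 of 3372985 = 2248656.67, rounded up to 2248657; 2,248,657 required, 2,249,285 in favor — approved.
Class III: 3/4 of 11557238 = 8667928.50, rounded up to 8667929; 8,667,929 required, 8,665,708 in favor — not approved.
Class IV: 3/4 of 12388019 = 9291014.25, rounded up to 9291015; 9,291,015 required, 9,293,929 in favor — approved.

Not approved — the Class III shares did not give the required vote.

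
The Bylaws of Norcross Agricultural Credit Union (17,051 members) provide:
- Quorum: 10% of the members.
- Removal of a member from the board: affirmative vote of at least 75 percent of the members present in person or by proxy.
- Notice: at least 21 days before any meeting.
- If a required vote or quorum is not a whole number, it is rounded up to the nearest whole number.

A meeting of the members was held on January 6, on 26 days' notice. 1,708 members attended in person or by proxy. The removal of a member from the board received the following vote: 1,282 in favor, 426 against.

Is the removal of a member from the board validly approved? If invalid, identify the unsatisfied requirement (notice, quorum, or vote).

Notice: 26 days given; 21 required. Satisfied.
Quorum: 10% of 17,051 = 1,705.10, rounded up to 1,706; 1,708 present. Satisfied.
Vote: requires three-fourths of those present (1,708); 3/4 of 1708 = 1281, so 1,281 needed; 1,282 in favor. Satisfied.

Valid — all requirements satisfied.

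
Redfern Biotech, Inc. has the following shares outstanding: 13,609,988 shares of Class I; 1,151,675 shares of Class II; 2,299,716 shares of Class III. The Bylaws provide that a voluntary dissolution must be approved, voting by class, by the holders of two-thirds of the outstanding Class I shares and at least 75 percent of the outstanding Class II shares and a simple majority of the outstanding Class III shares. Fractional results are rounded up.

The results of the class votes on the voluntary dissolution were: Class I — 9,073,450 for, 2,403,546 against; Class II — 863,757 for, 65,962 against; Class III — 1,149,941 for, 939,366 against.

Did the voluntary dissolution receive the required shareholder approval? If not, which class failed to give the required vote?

Approved — every class gave the required vote.

Class I: 2/3 of 13609988 = 9073325.33, rounded up to 9073326; 9,073,326 required, 9,073,450 in favor — approved.
Class II: 3/4 of 1151675 = 863756.25, rounded up to 863757; 863,757 required, 863,757 in favor — approved.
Class III: a majority of 2299716 is 1149859; 1,149,859 required, 1,149,941 in favor — approved.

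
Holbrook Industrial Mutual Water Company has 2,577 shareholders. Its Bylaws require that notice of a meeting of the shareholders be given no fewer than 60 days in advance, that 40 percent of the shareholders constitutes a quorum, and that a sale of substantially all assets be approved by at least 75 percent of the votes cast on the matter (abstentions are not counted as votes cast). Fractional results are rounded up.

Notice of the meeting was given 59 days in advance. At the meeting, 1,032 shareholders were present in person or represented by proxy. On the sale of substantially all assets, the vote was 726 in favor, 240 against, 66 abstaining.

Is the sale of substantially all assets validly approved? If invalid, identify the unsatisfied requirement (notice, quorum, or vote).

Invalid — notice requirement not satisfied.

Notice: 59 days given; 60 required. Not satisfied.
Quorum: 40% of 2,577 = 1,030.80, rounded up to 1,031; 1,032 present. Satisfied.
Vote: requires three-fourths of the votes cast (1,032 − 66 abstaining = 966); 3/4 of 966 = 724.50, rounded up to 725, so 725 needed; 726 in favor. Satisfied.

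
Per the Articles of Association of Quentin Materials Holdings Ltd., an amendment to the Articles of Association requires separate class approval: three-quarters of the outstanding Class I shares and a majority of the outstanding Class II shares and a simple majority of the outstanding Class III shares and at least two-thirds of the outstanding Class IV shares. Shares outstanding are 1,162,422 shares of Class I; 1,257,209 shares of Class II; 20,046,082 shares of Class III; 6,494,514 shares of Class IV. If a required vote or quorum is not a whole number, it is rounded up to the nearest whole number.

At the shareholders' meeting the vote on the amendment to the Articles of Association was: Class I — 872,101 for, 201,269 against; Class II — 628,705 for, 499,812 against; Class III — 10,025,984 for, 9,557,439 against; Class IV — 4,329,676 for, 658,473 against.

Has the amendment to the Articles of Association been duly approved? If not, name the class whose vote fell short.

Approved — every class gave the required vote.

Class I: 3/4 of 1162422 = 871816.50, rounded up to 871817; 871,817 required, 872,101 in favor — approved.
Class II: a majority of 1257209 is 628605; 628,605 required, 628,705 in favor — approved.
Class III: a majority of 20046082 is 10023042; 10,023,042 required, 10,025,984 in favor — approved.
Class IV: 2/3 of 6494514 = 4329676; 4,329,676 required, 4,329,676 in favor — approved.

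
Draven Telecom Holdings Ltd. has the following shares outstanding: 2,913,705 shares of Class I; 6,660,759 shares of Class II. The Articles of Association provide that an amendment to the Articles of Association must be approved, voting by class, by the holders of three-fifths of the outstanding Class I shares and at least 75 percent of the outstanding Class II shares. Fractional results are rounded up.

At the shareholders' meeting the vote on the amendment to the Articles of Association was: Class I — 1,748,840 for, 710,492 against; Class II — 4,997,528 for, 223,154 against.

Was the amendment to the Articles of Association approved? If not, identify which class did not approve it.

Approved — every class gave the required vote.

Class I: 3/5 of 2913705 = 1748223; 1,748,223 required, 1,748,840 in favor — approved.
Class II: 3/4 of 6660759 = 4995569.25, rounded up to 4995570; 4,995,570 required, 4,997,528 in favor — approved.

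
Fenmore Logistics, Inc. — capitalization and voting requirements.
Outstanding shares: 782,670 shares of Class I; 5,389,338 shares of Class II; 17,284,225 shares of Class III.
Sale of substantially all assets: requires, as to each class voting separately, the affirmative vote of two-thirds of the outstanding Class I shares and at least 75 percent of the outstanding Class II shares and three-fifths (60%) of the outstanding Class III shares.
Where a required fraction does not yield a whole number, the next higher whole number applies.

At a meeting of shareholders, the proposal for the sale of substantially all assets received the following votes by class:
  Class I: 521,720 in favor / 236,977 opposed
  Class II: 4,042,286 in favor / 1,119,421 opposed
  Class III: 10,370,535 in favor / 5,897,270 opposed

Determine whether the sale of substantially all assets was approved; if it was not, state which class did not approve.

Not approved — the Class I shares did not give the required vote.

Class I: 2/3 of 782670 = 521780; 521,780 required, 521,720 in favor — not approved.
Class II: 3/4 of 5389338 = 4042003.50, rounded up to 4042004; 4,042,004 required, 4,042,286 in favor — approved.
Class III: 3/5 of 17284225 = 10370535; 10,370,535 required, 10,370,535 in favor — approved.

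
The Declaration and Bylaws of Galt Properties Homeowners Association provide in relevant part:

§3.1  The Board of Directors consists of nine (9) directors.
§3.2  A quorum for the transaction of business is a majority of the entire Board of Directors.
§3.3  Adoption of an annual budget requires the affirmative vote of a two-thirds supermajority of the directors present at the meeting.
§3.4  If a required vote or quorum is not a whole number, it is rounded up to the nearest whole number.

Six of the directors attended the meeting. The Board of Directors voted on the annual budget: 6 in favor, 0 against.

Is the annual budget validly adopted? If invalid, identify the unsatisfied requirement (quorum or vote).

Valid — all requirements satisfied.

Quorum: 6 present; quorum is 5. Satisfied.
Vote: the annual budget requires two-thirds of the directors present (6). 2/3 of 6 = 4, so 4 affirmative votes are needed; 6 voted in favor. Satisfied.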